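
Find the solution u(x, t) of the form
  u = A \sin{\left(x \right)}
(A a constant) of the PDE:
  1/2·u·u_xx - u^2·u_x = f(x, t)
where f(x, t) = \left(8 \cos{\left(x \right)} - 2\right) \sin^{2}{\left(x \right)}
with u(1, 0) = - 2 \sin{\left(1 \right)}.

Substitute the ansatz u = A \sin{\left(x \right)} into the left-hand side.
Derivatives of the ansatz:
  u_xx = - A \sin{\left(x \right)}
  u_x = A \cos{\left(x \right)}
Term by term:
  1/2·u·u_xx = - \frac{A^{2} \sin^{2}{\left(x \right)}}{2}
  -u^2·u_x = - A^{3} \sin^{2}{\left(x \right)} \cos{\left(x \right)}
So the left-hand side equals
  - A^{3} \sin^{2}{\left(x \right)} \cos{\left(x \right)} - \frac{A^{2} \sin^{2}{\left(x \right)}}{2}
This must equal f(x, t) identically; expanded, f = 8 \sin^{2}{\left(x \right)} \cos{\left(x \right)} - 2 \sin^{2}{\left(x \right)}.
Matching coefficients of the independent functions:
  [\sin^{2}{\left(x \right)} \cos{\left(x \right)}]:  - A^{3} = 8
  [\sin^{2}{\left(x \right)}]:  - \frac{A^{2}}{2} = -2
Solving: A = -2.
Check against the point condition:
  u(1, 0) = - 2 \sin{\left(1 \right)}  ⟹  A \sin{\left(1 \right)} = - 2 \sin{\left(1 \right)}  ✓
Hence u(x, t) = - 2 \sin{\left(x \right)}.

Answer: u(x, t) = - 2 \sin{\left(x \right)}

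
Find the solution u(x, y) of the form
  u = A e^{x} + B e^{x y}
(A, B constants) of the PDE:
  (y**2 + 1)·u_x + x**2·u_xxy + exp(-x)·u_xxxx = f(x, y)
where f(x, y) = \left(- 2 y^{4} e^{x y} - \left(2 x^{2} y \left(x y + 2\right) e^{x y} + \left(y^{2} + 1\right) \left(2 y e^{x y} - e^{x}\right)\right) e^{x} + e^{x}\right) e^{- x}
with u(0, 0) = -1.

Substitute the ansatz u = A e^{x} + B e^{x y} into the left-hand side.
Derivatives of the ansatz:
  u_x = A e^{x} + B y e^{x y}
  u_xxy = B x y^{2} e^{x y} + 2 B y e^{x y}
  u_xxxx = A e^{x} + B y^{4} e^{x y}
Term by term:
  (y**2 + 1)·u_x = A y^{2} e^{x} + A e^{x} + B y^{3} e^{x y} + B y e^{x y}
  x**2·u_xxy = B x^{3} y^{2} e^{x y} + 2 B x^{2} y e^{x y}
  exp(-x)·u_xxxx = A + B y^{4} e^{- x} e^{x y}
So the left-hand side equals
  A y^{2} e^{x} + A e^{x} + A + B x^{3} y^{2} e^{x y} + 2 B x^{2} y e^{x y} + B y^{4} e^{- x} e^{x y} + B y^{3} e^{x y} + B y e^{x y}
This must equal f(x, y) identically; expanded, f = - 2 x^{3} y^{2} e^{x y} - 4 x^{2} y e^{x y} - 2 y^{4} e^{- x} e^{x y} - 2 y^{3} e^{x y} + y^{2} e^{x} - 2 y e^{x y} + e^{x} + 1.
Matching coefficients of the independent functions:
  [constant term, y^{2} e^{x}, e^{x}]:  A = 1
  [y e^{x y}, y^{3} e^{x y}, x^{3} y^{2} e^{x y}, y^{4} e^{- x} e^{x y}]:  B = -2
  [x^{2} y e^{x y}]:  2 B = -4
Solving: A = 1, B = -2.
Check against the point condition:
  u(0, 0) = -1  ⟹  A + B = -1  ✓
Hence u(x, y) = e^{x} - 2 e^{x y}.

Answer: u(x, y) = e^{x} - 2 e^{x y}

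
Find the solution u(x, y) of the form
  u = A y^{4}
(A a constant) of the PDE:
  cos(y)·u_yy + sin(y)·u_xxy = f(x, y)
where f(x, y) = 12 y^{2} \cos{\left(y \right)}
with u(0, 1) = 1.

Substitute the ansatz u = A y^{4} into the left-hand side.
Derivatives of the ansatz:
  u_yy = 12 A y^{2}
  u_xxy = 0
Term by term:
  cos(y)·u_yy = 12 A y^{2} \cos{\left(y \right)}
  sin(y)·u_xxy = 0
So the left-hand side equals
  12 A y^{2} \cos{\left(y \right)}
This must equal f(x, y) = 12 y^{2} \cos{\left(y \right)} identically.
Matching coefficients of the independent functions:
  [y^{2} \cos{\left(y \right)}]:  12 A = 12
Solving: A = 1.
Check against the point condition:
  u(0, 1) = 1  ⟹  A = 1  ✓
Hence u(x, y) = y^{4}.

Answer: u(x, y) = y^{4}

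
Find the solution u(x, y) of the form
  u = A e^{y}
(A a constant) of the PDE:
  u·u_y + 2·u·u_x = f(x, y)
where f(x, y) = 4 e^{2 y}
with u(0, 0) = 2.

Substitute the ansatz u = A e^{y} into the left-hand side.
Derivatives of the ansatz:
  u_y = A e^{y}
  u_x = 0
Term by term:
  u·u_y = A^{2} e^{2 y}
  2·u·u_x = 0
So the left-hand side equals
  A^{2} e^{2 y}
This must equal f(x, y) = 4 e^{2 y} identically.
Matching coefficients of the independent functions:
  [e^{2 y}]:  A^{2} = 4
These equations allow (A) = (-2) or (2).
Impose the point condition(s):
  u(0, 0) = 2  ⟹  A = 2
Only A = 2 satisfies everything.
Hence u(x, y) = 2 e^{y}.

Answer: u(x, y) = 2 e^{y}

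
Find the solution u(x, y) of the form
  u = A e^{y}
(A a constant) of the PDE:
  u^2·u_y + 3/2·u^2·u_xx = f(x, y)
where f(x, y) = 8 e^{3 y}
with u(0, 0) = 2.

Substitute the ansatz u = A e^{y} into the left-hand side.
Derivatives of the ansatz:
  u_y = A e^{y}
  u_xx = 0
Term by term:
  u^2·u_y = A^{3} e^{3 y}
  3/2·u^2·u_xx = 0
So the left-hand side equals
  A^{3} e^{3 y}
This must equal f(x, y) = 8 e^{3 y} identically.
Matching coefficients of the independent functions:
  [e^{3 y}]:  A^{3} = 8
Solving: A = 2.
Check against the point condition:
  u(0, 0) = 2  ⟹  A = 2  ✓
Hence u(x, y) = 2 e^{y}.

Answer: u(x, y) = 2 e^{y}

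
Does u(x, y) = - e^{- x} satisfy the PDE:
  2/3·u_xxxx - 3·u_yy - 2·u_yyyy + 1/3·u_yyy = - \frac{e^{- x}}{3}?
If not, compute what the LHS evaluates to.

Answer: No, the LHS evaluates to - \frac{2 e^{- x}}{3}

Derivation:
Evaluate each term of the left-hand side for u = - e^{- x}.
Derivatives:
  u_xxxx = - e^{- x}
  u_yy = 0
  u_yyyy = 0
  u_yyy = 0
Terms:
  2/3·u_xxxx = - \frac{2 e^{- x}}{3}
  -3·u_yy = 0
  -2·u_yyyy = 0
  1/3·u_yyy = 0
Sum: LHS = - \frac{2 e^{- x}}{3}
Given right-hand side: - \frac{e^{- x}}{3}. Difference LHS − RHS = - \frac{e^{- x}}{3} ≠ 0, so u is not a solution.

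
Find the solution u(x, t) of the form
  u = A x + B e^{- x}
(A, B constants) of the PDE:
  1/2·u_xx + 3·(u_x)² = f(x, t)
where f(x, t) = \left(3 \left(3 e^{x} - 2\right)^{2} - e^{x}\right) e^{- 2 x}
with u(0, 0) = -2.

Answer: u(x, t) = - 3 x - 2 e^{- x}

Derivation:
Substitute the ansatz u = A x + B e^{- x} into the left-hand side.
Derivatives of the ansatz:
  u_xx = B e^{- x}
  u_x = A - B e^{- x}
Term by term:
  1/2·u_xx = \frac{B e^{- x}}{2}
  3·(u_x)² = 3 A^{2} - 6 A B e^{- x} + 3 B^{2} e^{- 2 x}
So the left-hand side equals
  3 A^{2} - 6 A B e^{- x} + 3 B^{2} e^{- 2 x} + \frac{B e^{- x}}{2}
This must equal f(x, t) identically; expanded, f = 27 - 37 e^{- x} + 12 e^{- 2 x}.
Matching coefficients of the independent functions:
  [constant term]:  3 A^{2} = 27
  [e^{- 2 x}]:  3 B^{2} = 12
  [e^{- x}]:  - 6 A B + \frac{B}{2} = -37
Solving: A = -3, B = -2.
Check against the point condition:
  u(0, 0) = -2  ⟹  B = -2  ✓
Hence u(x, t) = - 3 x - 2 e^{- x}.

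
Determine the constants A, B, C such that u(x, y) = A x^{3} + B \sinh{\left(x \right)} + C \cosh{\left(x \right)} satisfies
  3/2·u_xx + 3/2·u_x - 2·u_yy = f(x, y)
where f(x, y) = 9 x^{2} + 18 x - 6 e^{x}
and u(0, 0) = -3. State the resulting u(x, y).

Substitute the ansatz u = A x^{3} + B \sinh{\left(x \right)} + C \cosh{\left(x \right)} into the left-hand side.
Derivatives of the ansatz:
  u_xx = 6 A x + B \sinh{\left(x \right)} + C \cosh{\left(x \right)}
  u_x = 3 A x^{2} + B \cosh{\left(x \right)} + C \sinh{\left(x \right)}
  u_yy = 0
Term by term:
  3/2·u_xx = 9 A x + \frac{3 B \sinh{\left(x \right)}}{2} + \frac{3 C \cosh{\left(x \right)}}{2}
  3/2·u_x = \frac{9 A x^{2}}{2} + \frac{3 B \cosh{\left(x \right)}}{2} + \frac{3 C \sinh{\left(x \right)}}{2}
  -2·u_yy = 0
So the left-hand side equals
  \frac{9 A x^{2}}{2} + 9 A x + \frac{3 B \sinh{\left(x \right)}}{2} + \frac{3 B \cosh{\left(x \right)}}{2} + \frac{3 C \sinh{\left(x \right)}}{2} + \frac{3 C \cosh{\left(x \right)}}{2}
This must equal f(x, y) identically; expanded, f = 9 x^{2} + 18 x - 6 \sinh{\left(x \right)} - 6 \cosh{\left(x \right)}.
Matching coefficients of the independent functions:
  [x]:  9 A = 18
  [x^{2}]:  \frac{9 A}{2} = 9
  [\sinh{\left(x \right)}, \cosh{\left(x \right)}]:  \frac{3 B}{2} + \frac{3 C}{2} = -6
These equations do not fix every constant; impose the point condition(s):
  u(0, 0) = -3  ⟹  C = -3
Solving the combined system: A = 2, B = -1, C = -3.
Hence u(x, y) = 2 x^{3} - \sinh{\left(x \right)} - 3 \cosh{\left(x \right)}.

Answer: u(x, y) = 2 x^{3} - \sinh{\left(x \right)} - 3 \cosh{\left(x \right)}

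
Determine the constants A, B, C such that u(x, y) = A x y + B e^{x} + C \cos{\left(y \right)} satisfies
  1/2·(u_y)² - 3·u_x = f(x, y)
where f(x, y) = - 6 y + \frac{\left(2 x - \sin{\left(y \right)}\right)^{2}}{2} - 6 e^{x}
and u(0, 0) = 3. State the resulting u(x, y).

Answer: u(x, y) = 2 x y + 2 e^{x} + \cos{\left(y \right)}

Derivation:
Substitute the ansatz u = A x y + B e^{x} + C \cos{\left(y \right)} into the left-hand side.
Derivatives of the ansatz:
  u_y = A x - C \sin{\left(y \right)}
  u_x = A y + B e^{x}
Term by term:
  1/2·(u_y)² = \frac{A^{2} x^{2}}{2} - A C x \sin{\left(y \right)} + \frac{C^{2} \sin^{2}{\left(y \right)}}{2}
  -3·u_x = - 3 A y - 3 B e^{x}
So the left-hand side equals
  \frac{A^{2} x^{2}}{2} - A C x \sin{\left(y \right)} - 3 A y - 3 B e^{x} + \frac{C^{2} \sin^{2}{\left(y \right)}}{2}
This must equal f(x, y) identically; expanded, f = 2 x^{2} - 2 x \sin{\left(y \right)} - 6 y - 6 e^{x} + \frac{\sin^{2}{\left(y \right)}}{2}.
Matching coefficients of the independent functions:
  [x^{2}]:  \frac{A^{2}}{2} = 2
  [y]:  - 3 A = -6
  [x \sin{\left(y \right)}]:  - A C = -2
  [e^{x}]:  - 3 B = -6
  [\sin^{2}{\left(y \right)}]:  \frac{C^{2}}{2} = \frac{1}{2}
Solving: A = 2, B = 2, C = 1.
Check against the point condition:
  u(0, 0) = 3  ⟹  B + C = 3  ✓
Hence u(x, y) = 2 x y + 2 e^{x} + \cos{\left(y \right)}.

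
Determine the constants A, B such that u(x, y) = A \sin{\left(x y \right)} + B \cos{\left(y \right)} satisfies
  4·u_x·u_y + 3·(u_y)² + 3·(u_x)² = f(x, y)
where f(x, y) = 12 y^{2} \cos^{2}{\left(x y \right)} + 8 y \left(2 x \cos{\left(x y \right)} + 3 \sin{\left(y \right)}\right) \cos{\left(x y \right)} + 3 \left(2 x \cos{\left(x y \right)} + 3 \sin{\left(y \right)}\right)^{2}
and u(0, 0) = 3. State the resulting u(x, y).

Substitute the ansatz u = A \sin{\left(x y \right)} + B \cos{\left(y \right)} into the left-hand side.
Derivatives of the ansatz:
  u_x = A y \cos{\left(x y \right)}
  u_y = A x \cos{\left(x y \right)} - B \sin{\left(y \right)}
Term by term:
  4·u_x·u_y = 4 A^{2} x y \cos^{2}{\left(x y \right)} - 4 A B y \sin{\left(y \right)} \cos{\left(x y \right)}
  3·(u_y)² = 3 A^{2} x^{2} \cos^{2}{\left(x y \right)} - 6 A B x \sin{\left(y \right)} \cos{\left(x y \right)} + 3 B^{2} \sin^{2}{\left(y \right)}
  3·(u_x)² = 3 A^{2} y^{2} \cos^{2}{\left(x y \right)}
So the left-hand side equals
  3 A^{2} x^{2} \cos^{2}{\left(x y \right)} + 4 A^{2} x y \cos^{2}{\left(x y \right)} + 3 A^{2} y^{2} \cos^{2}{\left(x y \right)} - 6 A B x \sin{\left(y \right)} \cos{\left(x y \right)} - 4 A B y \sin{\left(y \right)} \cos{\left(x y \right)} + 3 B^{2} \sin^{2}{\left(y \right)}
This must equal f(x, y) identically; expanded, f = 12 x^{2} \cos^{2}{\left(x y \right)} + 16 x y \cos^{2}{\left(x y \right)} + 36 x \sin{\left(y \right)} \cos{\left(x y \right)} + 12 y^{2} \cos^{2}{\left(x y \right)} + 24 y \sin{\left(y \right)} \cos{\left(x y \right)} + 27 \sin^{2}{\left(y \right)}.
Matching coefficients of the independent functions:
  [x^{2} \cos^{2}{\left(x y \right)}, y^{2} \cos^{2}{\left(x y \right)}]:  3 A^{2} = 12
  [x y \cos^{2}{\left(x y \right)}]:  4 A^{2} = 16
  [x \sin{\left(y \right)} \cos{\left(x y \right)}]:  - 6 A B = 36
  [y \sin{\left(y \right)} \cos{\left(x y \right)}]:  - 4 A B = 24
  [\sin^{2}{\left(y \right)}]:  3 B^{2} = 27
These equations allow (A, B) = (-2, 3) or (2, -3).
Impose the point condition(s):
  u(0, 0) = 3  ⟹  B = 3
Only A = -2, B = 3 satisfies everything.
Hence u(x, y) = - 2 \sin{\left(x y \right)} + 3 \cos{\left(y \right)}.

Answer: u(x, y) = - 2 \sin{\left(x y \right)} + 3 \cos{\left(y \right)}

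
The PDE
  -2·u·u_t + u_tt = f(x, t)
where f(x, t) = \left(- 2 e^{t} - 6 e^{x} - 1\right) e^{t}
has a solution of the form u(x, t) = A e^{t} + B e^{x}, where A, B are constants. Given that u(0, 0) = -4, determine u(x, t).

Substitute the ansatz u = A e^{t} + B e^{x} into the left-hand side.
Derivatives of the ansatz:
  u_t = A e^{t}
  u_tt = A e^{t}
Term by term:
  -2·u·u_t = - 2 A^{2} e^{2 t} - 2 A B e^{t} e^{x}
  u_tt = A e^{t}
So the left-hand side equals
  - 2 A^{2} e^{2 t} - 2 A B e^{t} e^{x} + A e^{t}
This must equal f(x, t) identically; expanded, f = - 2 e^{2 t} - 6 e^{t} e^{x} - e^{t}.
Matching coefficients of the independent functions:
  [e^{t} e^{x}]:  - 2 A B = -6
  [e^{t}]:  A = -1
  [e^{2 t}]:  - 2 A^{2} = -2
Solving: A = -1, B = -3.
Check against the point condition:
  u(0, 0) = -4  ⟹  A + B = -4  ✓
Hence u(x, t) = - e^{t} - 3 e^{x}.

Answer: u(x, t) = - e^{t} - 3 e^{x}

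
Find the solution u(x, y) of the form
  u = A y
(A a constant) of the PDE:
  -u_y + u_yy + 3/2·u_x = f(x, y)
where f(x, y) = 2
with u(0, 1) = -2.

Substitute the ansatz u = A y into the left-hand side.
Derivatives of the ansatz:
  u_y = A
  u_yy = 0
  u_x = 0
Term by term:
  -u_y = - A
  u_yy = 0
  3/2·u_x = 0
So the left-hand side equals
  - A
This must equal f(x, y) = 2 identically.
Matching coefficients of the independent functions:
  [constant term]:  - A = 2
Solving: A = -2.
Check against the point condition:
  u(0, 1) = -2  ⟹  A = -2  ✓
Hence u(x, y) = - 2 y.

Answer: u(x, y) = - 2 y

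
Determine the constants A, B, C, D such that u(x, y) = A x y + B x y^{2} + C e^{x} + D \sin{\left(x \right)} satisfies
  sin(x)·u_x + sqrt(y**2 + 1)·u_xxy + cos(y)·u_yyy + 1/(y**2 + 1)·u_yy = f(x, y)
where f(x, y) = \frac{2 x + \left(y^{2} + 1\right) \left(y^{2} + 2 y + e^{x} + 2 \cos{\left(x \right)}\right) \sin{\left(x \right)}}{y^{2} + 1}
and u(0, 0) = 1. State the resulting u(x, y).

Answer: u(x, y) = x y^{2} + 2 x y + e^{x} + 2 \sin{\left(x \right)}

Derivation:
Substitute the ansatz u = A x y + B x y^{2} + C e^{x} + D \sin{\left(x \right)} into the left-hand side.
Derivatives of the ansatz:
  u_x = A y + B y^{2} + C e^{x} + D \cos{\left(x \right)}
  u_xxy = 0
  u_yyy = 0
  u_yy = 2 B x
Term by term:
  sin(x)·u_x = A y \sin{\left(x \right)} + B y^{2} \sin{\left(x \right)} + C e^{x} \sin{\left(x \right)} + D \sin{\left(x \right)} \cos{\left(x \right)}
  sqrt(y**2 + 1)·u_xxy = 0
  cos(y)·u_yyy = 0
  1/(y**2 + 1)·u_yy = \frac{2 B x}{y^{2} + 1}
So the left-hand side equals
  A y \sin{\left(x \right)} + \frac{2 B x}{y^{2} + 1} + B y^{2} \sin{\left(x \right)} + C e^{x} \sin{\left(x \right)} + D \sin{\left(x \right)} \cos{\left(x \right)}
This must equal f(x, y) identically; expanded, f = \frac{2 x}{y^{2} + 1} + y^{2} \sin{\left(x \right)} + 2 y \sin{\left(x \right)} + e^{x} \sin{\left(x \right)} + 2 \sin{\left(x \right)} \cos{\left(x \right)}.
Matching coefficients of the independent functions:
  [\frac{x}{y^{2} + 1}]:  2 B = 2
  [y \sin{\left(x \right)}]:  A = 2
  [y^{2} \sin{\left(x \right)}]:  B = 1
  [e^{x} \sin{\left(x \right)}]:  C = 1
  [\sin{\left(x \right)} \cos{\left(x \right)}]:  D = 2
Solving: A = 2, B = 1, C = 1, D = 2.
Check against the point condition:
  u(0, 0) = 1  ⟹  C = 1  ✓
Hence u(x, y) = x y^{2} + 2 x y + e^{x} + 2 \sin{\left(x \right)}.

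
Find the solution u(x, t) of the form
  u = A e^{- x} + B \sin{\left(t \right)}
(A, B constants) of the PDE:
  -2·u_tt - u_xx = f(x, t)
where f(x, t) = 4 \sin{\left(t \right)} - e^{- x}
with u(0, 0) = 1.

Substitute the ansatz u = A e^{- x} + B \sin{\left(t \right)} into the left-hand side.
Derivatives of the ansatz:
  u_tt = - B \sin{\left(t \right)}
  u_xx = A e^{- x}
Term by term:
  -2·u_tt = 2 B \sin{\left(t \right)}
  -u_xx = - A e^{- x}
So the left-hand side equals
  - A e^{- x} + 2 B \sin{\left(t \right)}
This must equal f(x, t) = 4 \sin{\left(t \right)} - e^{- x} identically.
Matching coefficients of the independent functions:
  [e^{- x}]:  - A = -1
  [\sin{\left(t \right)}]:  2 B = 4
Solving: A = 1, B = 2.
Check against the point condition:
  u(0, 0) = 1  ⟹  A = 1  ✓
Hence u(x, t) = 2 \sin{\left(t \right)} + e^{- x}.

Answer: u(x, t) = 2 \sin{\left(t \right)} + e^{- x}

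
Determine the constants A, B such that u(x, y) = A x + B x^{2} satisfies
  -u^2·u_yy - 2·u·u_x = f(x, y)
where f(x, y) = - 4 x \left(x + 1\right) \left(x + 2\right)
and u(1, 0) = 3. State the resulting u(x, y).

Substitute the ansatz u = A x + B x^{2} into the left-hand side.
Derivatives of the ansatz:
  u_yy = 0
  u_x = A + 2 B x
Term by term:
  -u^2·u_yy = 0
  -2·u·u_x = - 2 A^{2} x - 6 A B x^{2} - 4 B^{2} x^{3}
So the left-hand side equals
  - 2 A^{2} x - 6 A B x^{2} - 4 B^{2} x^{3}
This must equal f(x, y) identically; expanded, f = - 4 x^{3} - 12 x^{2} - 8 x.
Matching coefficients of the independent functions:
  [x]:  - 2 A^{2} = -8
  [x^{2}]:  - 6 A B = -12
  [x^{3}]:  - 4 B^{2} = -4
These equations allow (A, B) = (-2, -1) or (2, 1).
Impose the point condition(s):
  u(1, 0) = 3  ⟹  A + B = 3
Only A = 2, B = 1 satisfies everything.
Hence u(x, y) = x^{2} + 2 x.

Answer: u(x, y) = x^{2} + 2 x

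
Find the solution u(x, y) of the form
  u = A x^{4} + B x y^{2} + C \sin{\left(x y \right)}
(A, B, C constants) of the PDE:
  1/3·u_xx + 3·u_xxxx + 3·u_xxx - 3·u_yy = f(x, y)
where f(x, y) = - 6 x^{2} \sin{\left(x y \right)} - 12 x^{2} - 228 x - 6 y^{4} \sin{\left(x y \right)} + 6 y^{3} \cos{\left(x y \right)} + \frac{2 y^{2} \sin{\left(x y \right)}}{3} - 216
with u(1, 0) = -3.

Answer: u(x, y) = - 3 x^{4} + 2 x y^{2} - 2 \sin{\left(x y \right)}

Derivation:
Substitute the ansatz u = A x^{4} + B x y^{2} + C \sin{\left(x y \right)} into the left-hand side.
Derivatives of the ansatz:
  u_xx = 12 A x^{2} - C y^{2} \sin{\left(x y \right)}
  u_xxxx = 24 A + C y^{4} \sin{\left(x y \right)}
  u_xxx = 24 A x - C y^{3} \cos{\left(x y \right)}
  u_yy = 2 B x - C x^{2} \sin{\left(x y \right)}
Term by term:
  1/3·u_xx = 4 A x^{2} - \frac{C y^{2} \sin{\left(x y \right)}}{3}
  3·u_xxxx = 72 A + 3 C y^{4} \sin{\left(x y \right)}
  3·u_xxx = 72 A x - 3 C y^{3} \cos{\left(x y \right)}
  -3·u_yy = - 6 B x + 3 C x^{2} \sin{\left(x y \right)}
So the left-hand side equals
  4 A x^{2} + 72 A x + 72 A - 6 B x + 3 C x^{2} \sin{\left(x y \right)} + 3 C y^{4} \sin{\left(x y \right)} - 3 C y^{3} \cos{\left(x y \right)} - \frac{C y^{2} \sin{\left(x y \right)}}{3}
This must equal f(x, y) = - 6 x^{2} \sin{\left(x y \right)} - 12 x^{2} - 228 x - 6 y^{4} \sin{\left(x y \right)} + 6 y^{3} \cos{\left(x y \right)} + \frac{2 y^{2} \sin{\left(x y \right)}}{3} - 216 identically.
Matching coefficients of the independent functions:
  [constant term]:  72 A = -216
  [x]:  72 A - 6 B = -228
  [x^{2}]:  4 A = -12
  [x^{2} \sin{\left(x y \right)}, y^{4} \sin{\left(x y \right)}]:  3 C = -6
  [y^{2} \sin{\left(x y \right)}]:  - \frac{C}{3} = \frac{2}{3}
  [y^{3} \cos{\left(x y \right)}]:  - 3 C = 6
Solving: A = -3, B = 2, C = -2.
Check against the point condition:
  u(1, 0) = -3  ⟹  A = -3  ✓
Hence u(x, y) = - 3 x^{4} + 2 x y^{2} - 2 \sin{\left(x y \right)}.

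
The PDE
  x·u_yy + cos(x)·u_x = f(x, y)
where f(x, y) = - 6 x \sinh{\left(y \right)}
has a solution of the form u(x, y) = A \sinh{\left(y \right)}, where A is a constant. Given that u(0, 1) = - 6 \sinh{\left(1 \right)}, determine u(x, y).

Substitute the ansatz u = A \sinh{\left(y \right)} into the left-hand side.
Derivatives of the ansatz:
  u_yy = A \sinh{\left(y \right)}
  u_x = 0
Term by term:
  x·u_yy = A x \sinh{\left(y \right)}
  cos(x)·u_x = 0
So the left-hand side equals
  A x \sinh{\left(y \right)}
This must equal f(x, y) = - 6 x \sinh{\left(y \right)} identically.
Matching coefficients of the independent functions:
  [x \sinh{\left(y \right)}]:  A = -6
Solving: A = -6.
Check against the point condition:
  u(0, 1) = - 6 \sinh{\left(1 \right)}  ⟹  A \sinh{\left(1 \right)} = - 6 \sinh{\left(1 \right)}  ✓
Hence u(x, y) = - 6 \sinh{\left(y \right)}.

Answer: u(x, y) = - 6 \sinh{\left(y \right)}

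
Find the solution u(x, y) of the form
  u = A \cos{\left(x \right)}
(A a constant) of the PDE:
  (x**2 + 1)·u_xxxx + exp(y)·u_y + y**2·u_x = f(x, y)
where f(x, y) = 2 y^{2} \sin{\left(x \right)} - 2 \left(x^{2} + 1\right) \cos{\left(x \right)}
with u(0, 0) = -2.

Substitute the ansatz u = A \cos{\left(x \right)} into the left-hand side.
Derivatives of the ansatz:
  u_xxxx = A \cos{\left(x \right)}
  u_y = 0
  u_x = - A \sin{\left(x \right)}
Term by term:
  (x**2 + 1)·u_xxxx = A x^{2} \cos{\left(x \right)} + A \cos{\left(x \right)}
  exp(y)·u_y = 0
  y**2·u_x = - A y^{2} \sin{\left(x \right)}
So the left-hand side equals
  A x^{2} \cos{\left(x \right)} - A y^{2} \sin{\left(x \right)} + A \cos{\left(x \right)}
This must equal f(x, y) identically; expanded, f = - 2 x^{2} \cos{\left(x \right)} + 2 y^{2} \sin{\left(x \right)} - 2 \cos{\left(x \right)}.
Matching coefficients of the independent functions:
  [x^{2} \cos{\left(x \right)}, \cos{\left(x \right)}]:  A = -2
  [y^{2} \sin{\left(x \right)}]:  - A = 2
Solving: A = -2.
Check against the point condition:
  u(0, 0) = -2  ⟹  A = -2  ✓
Hence u(x, y) = - 2 \cos{\left(x \right)}.

Answer: u(x, y) = - 2 \cos{\left(x \right)}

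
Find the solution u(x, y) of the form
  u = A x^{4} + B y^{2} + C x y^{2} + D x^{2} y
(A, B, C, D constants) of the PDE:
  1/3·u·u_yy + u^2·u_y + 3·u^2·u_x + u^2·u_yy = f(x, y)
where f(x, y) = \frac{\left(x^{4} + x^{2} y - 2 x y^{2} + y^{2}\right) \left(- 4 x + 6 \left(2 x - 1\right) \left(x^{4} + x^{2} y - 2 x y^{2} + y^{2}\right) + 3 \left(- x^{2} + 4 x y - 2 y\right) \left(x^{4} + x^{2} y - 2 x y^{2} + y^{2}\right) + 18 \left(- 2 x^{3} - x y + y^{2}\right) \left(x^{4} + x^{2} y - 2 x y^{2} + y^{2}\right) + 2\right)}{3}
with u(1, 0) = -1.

Substitute the ansatz u = A x^{4} + B y^{2} + C x y^{2} + D x^{2} y into the left-hand side.
Derivatives of the ansatz:
  u_yy = 2 B + 2 C x
  u_y = 2 B y + 2 C x y + D x^{2}
  u_x = 4 A x^{3} + C y^{2} + 2 D x y
Term by term:
  1/3·u·u_yy = \frac{2 A B x^{4}}{3} + \frac{2 A C x^{5}}{3} + \frac{2 B^{2} y^{2}}{3} + \frac{4 B C x y^{2}}{3} + \frac{2 B D x^{2} y}{3} + \frac{2 C^{2} x^{2} y^{2}}{3} + \frac{2 C D x^{3} y}{3}
  u^2·u_y = 2 A^{2} B x^{8} y + 2 A^{2} C x^{9} y + A^{2} D x^{10} + 4 A B^{2} x^{4} y^{3} + 8 A B C x^{5} y^{3} + 6 A B D x^{6} y^{2} + 4 A C^{2} x^{6} y^{3} + 6 A C D x^{7} y^{2} + 2 A D^{2} x^{8} y + 2 B^{3} y^{5} + 6 B^{2} C x y^{5} + 5 B^{2} D x^{2} y^{4} + 6 B C^{2} x^{2} y^{5} + 10 B C D x^{3} y^{4} + 4 B D^{2} x^{4} y^{3} + 2 C^{3} x^{3} y^{5} + 5 C^{2} D x^{4} y^{4} + 4 C D^{2} x^{5} y^{3} + D^{3} x^{6} y^{2}
  3·u^2·u_x = 12 A^{3} x^{11} + 24 A^{2} B x^{7} y^{2} + 27 A^{2} C x^{8} y^{2} + 30 A^{2} D x^{9} y + 12 A B^{2} x^{3} y^{4} + 30 A B C x^{4} y^{4} + 36 A B D x^{5} y^{3} + 18 A C^{2} x^{5} y^{4} + 42 A C D x^{6} y^{3} + 24 A D^{2} x^{7} y^{2} + 3 B^{2} C y^{6} + 6 B^{2} D x y^{5} + 6 B C^{2} x y^{6} + 18 B C D x^{2} y^{5} + 12 B D^{2} x^{3} y^{4} + 3 C^{3} x^{2} y^{6} + 12 C^{2} D x^{3} y^{5} + 15 C D^{2} x^{4} y^{4} + 6 D^{3} x^{5} y^{3}
  u^2·u_yy = 2 A^{2} B x^{8} + 2 A^{2} C x^{9} + 4 A B^{2} x^{4} y^{2} + 8 A B C x^{5} y^{2} + 4 A B D x^{6} y + 4 A C^{2} x^{6} y^{2} + 4 A C D x^{7} y + 2 B^{3} y^{4} + 6 B^{2} C x y^{4} + 4 B^{2} D x^{2} y^{3} + 6 B C^{2} x^{2} y^{4} + 8 B C D x^{3} y^{3} + 2 B D^{2} x^{4} y^{2} + 2 C^{3} x^{3} y^{4} + 4 C^{2} D x^{4} y^{3} + 2 C D^{2} x^{5} y^{2}
Sum these and collect like terms in the independent variables.
This must equal f(x, y) identically; expanded, f = - 12 x^{11} - x^{10} - 26 x^{9} y + 4 x^{9} + 54 x^{8} y^{2} - 4 x^{8} y - 2 x^{8} - 36 x^{7} y^{2} + 8 x^{7} y + 68 x^{6} y^{3} - 23 x^{6} y^{2} - 4 x^{6} y - 72 x^{5} y^{4} - 18 x^{5} y^{3} + 20 x^{5} y^{2} - \frac{4 x^{5}}{3} + 70 x^{4} y^{4} - 24 x^{4} y^{3} - 6 x^{4} y^{2} + \frac{2 x^{4}}{3} - 32 x^{3} y^{5} + 12 x^{3} y^{4} + 16 x^{3} y^{3} - \frac{4 x^{3} y}{3} + 24 x^{2} y^{6} + 12 x^{2} y^{5} - 29 x^{2} y^{4} - 4 x^{2} y^{3} + \frac{8 x^{2} y^{2}}{3} + \frac{2 x^{2} y}{3} - 24 x y^{6} + 6 x y^{5} + 12 x y^{4} - \frac{8 x y^{2}}{3} + 6 y^{6} - 2 y^{5} - 2 y^{4} + \frac{2 y^{2}}{3}.
Matching coefficients of the independent functions:
(each divided by its leading coefficient; functions giving the same equation are listed together)
  [x^{4}]:  A B - 1 = 0
  [x^{5}]:  A C + 2 = 0
  [x^{8}]:  A^{2} B + 1 = 0
  [x^{9}, x^{8} y^{2}]:  A^{2} C - 2 = 0
  [x^{10}]:  A^{2} D + 1 = 0
  [x^{11}]:  A^{3} + 1 = 0
  [y^{2}]:  B^{2} - 1 = 0
  [y^{4}, y^{5}]:  B^{3} + 1 = 0
  [y^{6}, x y^{4}]:  B^{2} C - 2 = 0
  [x y^{2}]:  B C + 2 = 0
  [x y^{5}]:  B^{2} C + B^{2} D - 1 = 0
  [x y^{6}]:  B C^{2} + 4 = 0
  [x^{2} y]:  B D - 1 = 0
  [x^{2} y^{2}]:  C^{2} - 4 = 0
  [x^{2} y^{3}]:  B^{2} D + 1 = 0
  [x^{2} y^{4}]:  B^{2} D + \frac{6 B C^{2}}{5} + \frac{29}{5} = 0
  [x^{2} y^{5}]:  B C^{2} + 3 B C D - 2 = 0
  [x^{2} y^{6}]:  C^{3} - 8 = 0
  [x^{3} y]:  C D + 2 = 0
  [x^{3} y^{3}]:  B C D - 2 = 0
  [x^{3} y^{4}]:  A B^{2} + \frac{5 B C D}{6} + B D^{2} + \frac{C^{3}}{6} - 1 = 0
  [x^{3} y^{5}]:  C^{3} + 6 C^{2} D + 16 = 0
  [x^{4} y^{2}]:  A B^{2} + \frac{B D^{2}}{2} + \frac{3}{2} = 0
  [x^{4} y^{3}]:  A B^{2} + B D^{2} + C^{2} D + 6 = 0
  [x^{4} y^{4}]:  A B C + \frac{C^{2} D}{6} + \frac{C D^{2}}{2} - \frac{7}{3} = 0
  [x^{5} y^{2}]:  A B C + \frac{C D^{2}}{4} - \frac{5}{2} = 0
  [x^{5} y^{3}]:  A B C + \frac{9 A B D}{2} + \frac{C D^{2}}{2} + \frac{3 D^{3}}{4} + \frac{9}{4} = 0
  [x^{5} y^{4}]:  A C^{2} + 4 = 0
  [x^{6} y]:  A B D + 1 = 0
  [x^{6} y^{2}]:  A B D + \frac{2 A C^{2}}{3} + \frac{D^{3}}{6} + \frac{23}{6} = 0
  [x^{6} y^{3}]:  A C^{2} + \frac{21 A C D}{2} - 17 = 0
  [x^{7} y]:  A C D - 2 = 0
  [x^{7} y^{2}]:  A^{2} B + \frac{A C D}{4} + A D^{2} + \frac{3}{2} = 0
  [x^{8} y]:  A^{2} B + A D^{2} + 2 = 0
  [x^{9} y]:  A^{2} C + 15 A^{2} D + 13 = 0
Solving: A = -1, B = -1, C = 2, D = -1.
Check against the point condition:
  u(1, 0) = -1  ⟹  A = -1  ✓
Hence u(x, y) = - x^{4} - x^{2} y + 2 x y^{2} - y^{2}.

Answer: u(x, y) = - x^{4} - x^{2} y + 2 x y^{2} - y^{2}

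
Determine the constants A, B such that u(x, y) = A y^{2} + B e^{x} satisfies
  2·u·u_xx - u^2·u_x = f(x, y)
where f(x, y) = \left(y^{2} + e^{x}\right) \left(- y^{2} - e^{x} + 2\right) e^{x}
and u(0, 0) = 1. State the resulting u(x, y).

Answer: u(x, y) = y^{2} + e^{x}

Derivation:
Substitute the ansatz u = A y^{2} + B e^{x} into the left-hand side.
Derivatives of the ansatz:
  u_xx = B e^{x}
  u_x = B e^{x}
Term by term:
  2·u·u_xx = 2 A B y^{2} e^{x} + 2 B^{2} e^{2 x}
  -u^2·u_x = - A^{2} B y^{4} e^{x} - 2 A B^{2} y^{2} e^{2 x} - B^{3} e^{3 x}
So the left-hand side equals
  - A^{2} B y^{4} e^{x} - 2 A B^{2} y^{2} e^{2 x} + 2 A B y^{2} e^{x} - B^{3} e^{3 x} + 2 B^{2} e^{2 x}
This must equal f(x, y) identically; expanded, f = - y^{4} e^{x} - 2 y^{2} e^{2 x} + 2 y^{2} e^{x} - e^{3 x} + 2 e^{2 x}.
Matching coefficients of the independent functions:
  [y^{2} e^{x}]:  2 A B = 2
  [y^{2} e^{2 x}]:  - 2 A B^{2} = -2
  [y^{4} e^{x}]:  - A^{2} B = -1
  [e^{2 x}]:  2 B^{2} = 2
  [e^{3 x}]:  - B^{3} = -1
Solving: A = 1, B = 1.
Check against the point condition:
  u(0, 0) = 1  ⟹  B = 1  ✓
Hence u(x, y) = y^{2} + e^{x}.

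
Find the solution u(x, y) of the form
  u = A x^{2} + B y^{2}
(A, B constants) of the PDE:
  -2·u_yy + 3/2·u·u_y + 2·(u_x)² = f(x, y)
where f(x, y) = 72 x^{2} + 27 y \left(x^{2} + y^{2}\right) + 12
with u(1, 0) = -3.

Substitute the ansatz u = A x^{2} + B y^{2} into the left-hand side.
Derivatives of the ansatz:
  u_yy = 2 B
  u_y = 2 B y
  u_x = 2 A x
Term by term:
  -2·u_yy = - 4 B
  3/2·u·u_y = 3 A B x^{2} y + 3 B^{2} y^{3}
  2·(u_x)² = 8 A^{2} x^{2}
So the left-hand side equals
  8 A^{2} x^{2} + 3 A B x^{2} y + 3 B^{2} y^{3} - 4 B
This must equal f(x, y) identically; expanded, f = 27 x^{2} y + 72 x^{2} + 27 y^{3} + 12.
Matching coefficients of the independent functions:
  [constant term]:  - 4 B = 12
  [x^{2}]:  8 A^{2} = 72
  [y^{3}]:  3 B^{2} = 27
  [x^{2} y]:  3 A B = 27
Solving: A = -3, B = -3.
Check against the point condition:
  u(1, 0) = -3  ⟹  A = -3  ✓
Hence u(x, y) = - 3 x^{2} - 3 y^{2}.

Answer: u(x, y) = - 3 x^{2} - 3 y^{2}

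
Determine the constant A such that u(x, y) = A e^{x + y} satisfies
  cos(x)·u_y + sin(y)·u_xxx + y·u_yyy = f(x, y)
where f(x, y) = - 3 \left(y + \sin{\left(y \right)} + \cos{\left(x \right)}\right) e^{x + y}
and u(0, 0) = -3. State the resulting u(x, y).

Substitute the ansatz u = A e^{x + y} into the left-hand side.
Derivatives of the ansatz:
  u_y = A e^{x} e^{y}
  u_xxx = A e^{x} e^{y}
  u_yyy = A e^{x} e^{y}
Term by term:
  cos(x)·u_y = A e^{x} e^{y} \cos{\left(x \right)}
  sin(y)·u_xxx = A e^{x} e^{y} \sin{\left(y \right)}
  y·u_yyy = A y e^{x} e^{y}
So the left-hand side equals
  A y e^{x} e^{y} + A e^{x} e^{y} \sin{\left(y \right)} + A e^{x} e^{y} \cos{\left(x \right)}
This must equal f(x, y) identically; expanded, f = - 3 y e^{x} e^{y} - 3 e^{x} e^{y} \sin{\left(y \right)} - 3 e^{x} e^{y} \cos{\left(x \right)}.
Matching coefficients of the independent functions:
  [y e^{x} e^{y}, e^{x} e^{y} \sin{\left(y \right)}, e^{x} e^{y} \cos{\left(x \right)}]:  A = -3
Solving: A = -3.
Check against the point condition:
  u(0, 0) = -3  ⟹  A = -3  ✓
Hence u(x, y) = - 3 e^{x + y}.

Answer: u(x, y) = - 3 e^{x + y}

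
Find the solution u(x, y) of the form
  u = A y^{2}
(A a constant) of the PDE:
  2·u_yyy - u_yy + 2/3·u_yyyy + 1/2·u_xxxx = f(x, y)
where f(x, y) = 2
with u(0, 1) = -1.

Substitute the ansatz u = A y^{2} into the left-hand side.
Derivatives of the ansatz:
  u_yyy = 0
  u_yy = 2 A
  u_yyyy = 0
  u_xxxx = 0
Term by term:
  2·u_yyy = 0
  -u_yy = - 2 A
  2/3·u_yyyy = 0
  1/2·u_xxxx = 0
So the left-hand side equals
  - 2 A
This must equal f(x, y) = 2 identically.
Matching coefficients of the independent functions:
  [constant term]:  - 2 A = 2
Solving: A = -1.
Check against the point condition:
  u(0, 1) = -1  ⟹  A = -1  ✓
Hence u(x, y) = - y^{2}.

Answer: u(x, y) = - y^{2}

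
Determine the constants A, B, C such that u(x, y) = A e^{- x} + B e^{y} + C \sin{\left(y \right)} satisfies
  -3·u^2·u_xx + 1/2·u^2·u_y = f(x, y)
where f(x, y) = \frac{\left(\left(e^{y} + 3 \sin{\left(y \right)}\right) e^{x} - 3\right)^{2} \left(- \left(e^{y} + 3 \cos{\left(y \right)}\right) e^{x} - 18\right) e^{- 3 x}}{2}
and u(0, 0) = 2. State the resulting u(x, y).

Substitute the ansatz u = A e^{- x} + B e^{y} + C \sin{\left(y \right)} into the left-hand side.
Derivatives of the ansatz:
  u_xx = A e^{- x}
  u_y = B e^{y} + C \cos{\left(y \right)}
Term by term:
  -3·u^2·u_xx = - 3 A^{3} e^{- 3 x} - 6 A^{2} B e^{- 2 x} e^{y} - 6 A^{2} C e^{- 2 x} \sin{\left(y \right)} - 3 A B^{2} e^{- x} e^{2 y} - 6 A B C e^{- x} e^{y} \sin{\left(y \right)} - 3 A C^{2} e^{- x} \sin^{2}{\left(y \right)}
  1/2·u^2·u_y = \frac{A^{2} B e^{- 2 x} e^{y}}{2} + \frac{A^{2} C e^{- 2 x} \cos{\left(y \right)}}{2} + A B^{2} e^{- x} e^{2 y} + A B C e^{- x} e^{y} \sin{\left(y \right)} + A B C e^{- x} e^{y} \cos{\left(y \right)} + A C^{2} e^{- x} \sin{\left(y \right)} \cos{\left(y \right)} + \frac{B^{3} e^{3 y}}{2} + B^{2} C e^{2 y} \sin{\left(y \right)} + \frac{B^{2} C e^{2 y} \cos{\left(y \right)}}{2} + \frac{B C^{2} e^{y} \sin^{2}{\left(y \right)}}{2} + B C^{2} e^{y} \sin{\left(y \right)} \cos{\left(y \right)} + \frac{C^{3} \sin^{2}{\left(y \right)} \cos{\left(y \right)}}{2}
So the left-hand side equals
  - 3 A^{3} e^{- 3 x} - \frac{11 A^{2} B e^{- 2 x} e^{y}}{2} - 6 A^{2} C e^{- 2 x} \sin{\left(y \right)} + \frac{A^{2} C e^{- 2 x} \cos{\left(y \right)}}{2} - 2 A B^{2} e^{- x} e^{2 y} - 5 A B C e^{- x} e^{y} \sin{\left(y \right)} + A B C e^{- x} e^{y} \cos{\left(y \right)} - 3 A C^{2} e^{- x} \sin^{2}{\left(y \right)} + A C^{2} e^{- x} \sin{\left(y \right)} \cos{\left(y \right)} + \frac{B^{3} e^{3 y}}{2} + B^{2} C e^{2 y} \sin{\left(y \right)} + \frac{B^{2} C e^{2 y} \cos{\left(y \right)}}{2} + \frac{B C^{2} e^{y} \sin^{2}{\left(y \right)}}{2} + B C^{2} e^{y} \sin{\left(y \right)} \cos{\left(y \right)} + \frac{C^{3} \sin^{2}{\left(y \right)} \cos{\left(y \right)}}{2}
This must equal f(x, y) identically; expanded, f = - \frac{e^{3 y}}{2} - 3 e^{2 y} \sin{\left(y \right)} - \frac{3 e^{2 y} \cos{\left(y \right)}}{2} - \frac{9 e^{y} \sin^{2}{\left(y \right)}}{2} - 9 e^{y} \sin{\left(y \right)} \cos{\left(y \right)} - \frac{27 \sin^{2}{\left(y \right)} \cos{\left(y \right)}}{2} - 6 e^{- x} e^{2 y} - 45 e^{- x} e^{y} \sin{\left(y \right)} + 9 e^{- x} e^{y} \cos{\left(y \right)} - 81 e^{- x} \sin^{2}{\left(y \right)} + 27 e^{- x} \sin{\left(y \right)} \cos{\left(y \right)} + \frac{99 e^{- 2 x} e^{y}}{2} + 162 e^{- 2 x} \sin{\left(y \right)} - \frac{27 e^{- 2 x} \cos{\left(y \right)}}{2} - 81 e^{- 3 x}.
Matching coefficients of the independent functions:
(each divided by its leading coefficient; functions giving the same equation are listed together)
  [e^{- 2 x} e^{y}]:  A^{2} B + 9 = 0
  [e^{- 2 x} \sin{\left(y \right)}, e^{- 2 x} \cos{\left(y \right)}]:  A^{2} C + 27 = 0
  [e^{- x} e^{2 y}]:  A B^{2} - 3 = 0
  [e^{- x} \sin^{2}{\left(y \right)}, e^{- x} \sin{\left(y \right)} \cos{\left(y \right)}]:  A C^{2} - 27 = 0
  [e^{y} \sin^{2}{\left(y \right)}, e^{y} \sin{\left(y \right)} \cos{\left(y \right)}]:  B C^{2} + 9 = 0
  [e^{2 y} \sin{\left(y \right)}, e^{2 y} \cos{\left(y \right)}]:  B^{2} C + 3 = 0
  [\sin^{2}{\left(y \right)} \cos{\left(y \right)}]:  C^{3} + 27 = 0
  [e^{- x} e^{y} \sin{\left(y \right)}, e^{- x} e^{y} \cos{\left(y \right)}]:  A B C - 9 = 0
  [e^{- 3 x}]:  A^{3} - 27 = 0
  [e^{3 y}]:  B^{3} + 1 = 0
Solving: A = 3, B = -1, C = -3.
Check against the point condition:
  u(0, 0) = 2  ⟹  A + B = 2  ✓
Hence u(x, y) = - e^{y} - 3 \sin{\left(y \right)} + 3 e^{- x}.

Answer: u(x, y) = - e^{y} - 3 \sin{\left(y \right)} + 3 e^{- x}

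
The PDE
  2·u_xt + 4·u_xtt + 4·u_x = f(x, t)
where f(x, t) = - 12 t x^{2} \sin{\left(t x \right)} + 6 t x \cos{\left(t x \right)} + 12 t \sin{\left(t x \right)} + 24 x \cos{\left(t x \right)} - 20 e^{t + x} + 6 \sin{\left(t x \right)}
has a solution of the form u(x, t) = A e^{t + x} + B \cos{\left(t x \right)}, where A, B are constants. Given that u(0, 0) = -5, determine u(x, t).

Substitute the ansatz u = A e^{t + x} + B \cos{\left(t x \right)} into the left-hand side.
Derivatives of the ansatz:
  u_xt = A e^{t} e^{x} - B t x \cos{\left(t x \right)} - B \sin{\left(t x \right)}
  u_xtt = A e^{t} e^{x} + B t x^{2} \sin{\left(t x \right)} - 2 B x \cos{\left(t x \right)}
  u_x = A e^{t} e^{x} - B t \sin{\left(t x \right)}
Term by term:
  2·u_xt = 2 A e^{t} e^{x} - 2 B t x \cos{\left(t x \right)} - 2 B \sin{\left(t x \right)}
  4·u_xtt = 4 A e^{t} e^{x} + 4 B t x^{2} \sin{\left(t x \right)} - 8 B x \cos{\left(t x \right)}
  4·u_x = 4 A e^{t} e^{x} - 4 B t \sin{\left(t x \right)}
So the left-hand side equals
  10 A e^{t} e^{x} + 4 B t x^{2} \sin{\left(t x \right)} - 2 B t x \cos{\left(t x \right)} - 4 B t \sin{\left(t x \right)} - 8 B x \cos{\left(t x \right)} - 2 B \sin{\left(t x \right)}
This must equal f(x, t) identically; expanded, f = - 12 t x^{2} \sin{\left(t x \right)} + 6 t x \cos{\left(t x \right)} + 12 t \sin{\left(t x \right)} + 24 x \cos{\left(t x \right)} - 20 e^{t} e^{x} + 6 \sin{\left(t x \right)}.
Matching coefficients of the independent functions:
  [t \sin{\left(t x \right)}]:  - 4 B = 12
  [x \cos{\left(t x \right)}]:  - 8 B = 24
  [e^{t} e^{x}]:  10 A = -20
  [t x \cos{\left(t x \right)}, \sin{\left(t x \right)}]:  - 2 B = 6
  [t x^{2} \sin{\left(t x \right)}]:  4 B = -12
Solving: A = -2, B = -3.
Check against the point condition:
  u(0, 0) = -5  ⟹  A + B = -5  ✓
Hence u(x, t) = - 2 e^{t + x} - 3 \cos{\left(t x \right)}.

Answer: u(x, t) = - 2 e^{t + x} - 3 \cos{\left(t x \right)}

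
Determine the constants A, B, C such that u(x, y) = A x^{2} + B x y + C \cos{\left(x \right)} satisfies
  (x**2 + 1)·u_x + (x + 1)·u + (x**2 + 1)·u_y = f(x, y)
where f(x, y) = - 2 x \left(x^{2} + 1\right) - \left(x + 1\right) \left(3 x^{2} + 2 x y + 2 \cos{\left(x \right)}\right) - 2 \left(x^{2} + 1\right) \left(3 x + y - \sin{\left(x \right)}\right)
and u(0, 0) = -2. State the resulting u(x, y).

Substitute the ansatz u = A x^{2} + B x y + C \cos{\left(x \right)} into the left-hand side.
Derivatives of the ansatz:
  u_x = 2 A x + B y - C \sin{\left(x \right)}
  u_y = B x
Term by term:
  (x**2 + 1)·u_x = 2 A x^{3} + 2 A x + B x^{2} y + B y - C x^{2} \sin{\left(x \right)} - C \sin{\left(x \right)}
  (x + 1)·u = A x^{3} + A x^{2} + B x^{2} y + B x y + C x \cos{\left(x \right)} + C \cos{\left(x \right)}
  (x**2 + 1)·u_y = B x^{3} + B x
So the left-hand side equals
  3 A x^{3} + A x^{2} + 2 A x + B x^{3} + 2 B x^{2} y + B x y + B x + B y - C x^{2} \sin{\left(x \right)} + C x \cos{\left(x \right)} - C \sin{\left(x \right)} + C \cos{\left(x \right)}
This must equal f(x, y) identically; expanded, f = - 11 x^{3} - 4 x^{2} y + 2 x^{2} \sin{\left(x \right)} - 3 x^{2} - 2 x y - 2 x \cos{\left(x \right)} - 8 x - 2 y + 2 \sin{\left(x \right)} - 2 \cos{\left(x \right)}.
Matching coefficients of the independent functions:
  [x]:  2 A + B = -8
  [x^{2}]:  A = -3
  [x^{3}]:  3 A + B = -11
  [y, x y]:  B = -2
  [x \cos{\left(x \right)}, \cos{\left(x \right)}]:  C = -2
  [x^{2} y]:  2 B = -4
  [x^{2} \sin{\left(x \right)}, \sin{\left(x \right)}]:  - C = 2
Solving: A = -3, B = -2, C = -2.
Check against the point condition:
  u(0, 0) = -2  ⟹  C = -2  ✓
Hence u(x, y) = - 3 x^{2} - 2 x y - 2 \cos{\left(x \right)}.

Answer: u(x, y) = - 3 x^{2} - 2 x y - 2 \cos{\left(x \right)}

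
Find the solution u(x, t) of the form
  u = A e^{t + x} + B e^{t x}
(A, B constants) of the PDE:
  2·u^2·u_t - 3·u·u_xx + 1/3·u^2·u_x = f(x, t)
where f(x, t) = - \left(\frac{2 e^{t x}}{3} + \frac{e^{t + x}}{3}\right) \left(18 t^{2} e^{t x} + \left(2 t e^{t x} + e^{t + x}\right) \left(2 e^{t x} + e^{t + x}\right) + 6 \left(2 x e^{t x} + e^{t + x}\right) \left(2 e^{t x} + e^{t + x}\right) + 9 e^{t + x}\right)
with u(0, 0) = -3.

Substitute the ansatz u = A e^{t + x} + B e^{t x} into the left-hand side.
Derivatives of the ansatz:
  u_t = A e^{t} e^{x} + B x e^{t x}
  u_xx = A e^{t} e^{x} + B t^{2} e^{t x}
  u_x = A e^{t} e^{x} + B t e^{t x}
Term by term:
  2·u^2·u_t = 2 A^{3} e^{3 t} e^{3 x} + 2 A^{2} B x e^{2 t} e^{2 x} e^{t x} + 4 A^{2} B e^{2 t} e^{2 x} e^{t x} + 4 A B^{2} x e^{t} e^{x} e^{2 t x} + 2 A B^{2} e^{t} e^{x} e^{2 t x} + 2 B^{3} x e^{3 t x}
  -3·u·u_xx = - 3 A^{2} e^{2 t} e^{2 x} - 3 A B t^{2} e^{t} e^{x} e^{t x} - 3 A B e^{t} e^{x} e^{t x} - 3 B^{2} t^{2} e^{2 t x}
  1/3·u^2·u_x = \frac{A^{3} e^{3 t} e^{3 x}}{3} + \frac{A^{2} B t e^{2 t} e^{2 x} e^{t x}}{3} + \frac{2 A^{2} B e^{2 t} e^{2 x} e^{t x}}{3} + \frac{2 A B^{2} t e^{t} e^{x} e^{2 t x}}{3} + \frac{A B^{2} e^{t} e^{x} e^{2 t x}}{3} + \frac{B^{3} t e^{3 t x}}{3}
So the left-hand side equals
  \frac{7 A^{3} e^{3 t} e^{3 x}}{3} + \frac{A^{2} B t e^{2 t} e^{2 x} e^{t x}}{3} + 2 A^{2} B x e^{2 t} e^{2 x} e^{t x} + \frac{14 A^{2} B e^{2 t} e^{2 x} e^{t x}}{3} - 3 A^{2} e^{2 t} e^{2 x} + \frac{2 A B^{2} t e^{t} e^{x} e^{2 t x}}{3} + 4 A B^{2} x e^{t} e^{x} e^{2 t x} + \frac{7 A B^{2} e^{t} e^{x} e^{2 t x}}{3} - 3 A B t^{2} e^{t} e^{x} e^{t x} - 3 A B e^{t} e^{x} e^{t x} + \frac{B^{3} t e^{3 t x}}{3} + 2 B^{3} x e^{3 t x} - 3 B^{2} t^{2} e^{2 t x}
This must equal f(x, t) identically; expanded, f = - 6 t^{2} e^{t} e^{x} e^{t x} - 12 t^{2} e^{2 t x} - \frac{2 t e^{2 t} e^{2 x} e^{t x}}{3} - \frac{8 t e^{t} e^{x} e^{2 t x}}{3} - \frac{8 t e^{3 t x}}{3} - 4 x e^{2 t} e^{2 x} e^{t x} - 16 x e^{t} e^{x} e^{2 t x} - 16 x e^{3 t x} - \frac{7 e^{3 t} e^{3 x}}{3} - \frac{28 e^{2 t} e^{2 x} e^{t x}}{3} - 3 e^{2 t} e^{2 x} - \frac{28 e^{t} e^{x} e^{2 t x}}{3} - 6 e^{t} e^{x} e^{t x}.
Matching coefficients of the independent functions:
  [t e^{3 t x}]:  \frac{B^{3}}{3} = - \frac{8}{3}
  [t^{2} e^{2 t x}]:  - 3 B^{2} = -12
  [x e^{3 t x}]:  2 B^{3} = -16
  [e^{2 t} e^{2 x}]:  - 3 A^{2} = -3
  [e^{3 t} e^{3 x}]:  \frac{7 A^{3}}{3} = - \frac{7}{3}
  [e^{t} e^{x} e^{t x}, t^{2} e^{t} e^{x} e^{t x}]:  - 3 A B = -6
  [e^{t} e^{x} e^{2 t x}]:  \frac{7 A B^{2}}{3} = - \frac{28}{3}
  [e^{2 t} e^{2 x} e^{t x}]:  \frac{14 A^{2} B}{3} = - \frac{28}{3}
  [t e^{t} e^{x} e^{2 t x}]:  \frac{2 A B^{2}}{3} = - \frac{8}{3}
  [t e^{2 t} e^{2 x} e^{t x}]:  \frac{A^{2} B}{3} = - \frac{2}{3}
  [x e^{t} e^{x} e^{2 t x}]:  4 A B^{2} = -16
  [x e^{2 t} e^{2 x} e^{t x}]:  2 A^{2} B = -4
Solving: A = -1, B = -2.
Check against the point condition:
  u(0, 0) = -3  ⟹  A + B = -3  ✓
Hence u(x, t) = - 2 e^{t x} - e^{t + x}.

Answer: u(x, t) = - 2 e^{t x} - e^{t + x}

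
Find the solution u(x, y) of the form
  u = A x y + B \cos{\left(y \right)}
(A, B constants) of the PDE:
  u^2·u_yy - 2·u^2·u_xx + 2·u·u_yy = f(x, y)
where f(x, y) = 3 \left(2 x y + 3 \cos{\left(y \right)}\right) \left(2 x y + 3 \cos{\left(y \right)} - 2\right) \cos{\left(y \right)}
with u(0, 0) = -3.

Substitute the ansatz u = A x y + B \cos{\left(y \right)} into the left-hand side.
Derivatives of the ansatz:
  u_yy = - B \cos{\left(y \right)}
  u_xx = 0
Term by term:
  u^2·u_yy = - A^{2} B x^{2} y^{2} \cos{\left(y \right)} - 2 A B^{2} x y \cos^{2}{\left(y \right)} - B^{3} \cos^{3}{\left(y \right)}
  -2·u^2·u_xx = 0
  2·u·u_yy = - 2 A B x y \cos{\left(y \right)} - 2 B^{2} \cos^{2}{\left(y \right)}
So the left-hand side equals
  - A^{2} B x^{2} y^{2} \cos{\left(y \right)} - 2 A B^{2} x y \cos^{2}{\left(y \right)} - 2 A B x y \cos{\left(y \right)} - B^{3} \cos^{3}{\left(y \right)} - 2 B^{2} \cos^{2}{\left(y \right)}
This must equal f(x, y) identically; expanded, f = 12 x^{2} y^{2} \cos{\left(y \right)} + 36 x y \cos^{2}{\left(y \right)} - 12 x y \cos{\left(y \right)} + 27 \cos^{3}{\left(y \right)} - 18 \cos^{2}{\left(y \right)}.
Matching coefficients of the independent functions:
  [x y \cos{\left(y \right)}]:  - 2 A B = -12
  [x y \cos^{2}{\left(y \right)}]:  - 2 A B^{2} = 36
  [x^{2} y^{2} \cos{\left(y \right)}]:  - A^{2} B = 12
  [\cos^{2}{\left(y \right)}]:  - 2 B^{2} = -18
  [\cos^{3}{\left(y \right)}]:  - B^{3} = 27
Solving: A = -2, B = -3.
Check against the point condition:
  u(0, 0) = -3  ⟹  B = -3  ✓
Hence u(x, y) = - 2 x y - 3 \cos{\left(y \right)}.

Answer: u(x, y) = - 2 x y - 3 \cos{\left(y \right)}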